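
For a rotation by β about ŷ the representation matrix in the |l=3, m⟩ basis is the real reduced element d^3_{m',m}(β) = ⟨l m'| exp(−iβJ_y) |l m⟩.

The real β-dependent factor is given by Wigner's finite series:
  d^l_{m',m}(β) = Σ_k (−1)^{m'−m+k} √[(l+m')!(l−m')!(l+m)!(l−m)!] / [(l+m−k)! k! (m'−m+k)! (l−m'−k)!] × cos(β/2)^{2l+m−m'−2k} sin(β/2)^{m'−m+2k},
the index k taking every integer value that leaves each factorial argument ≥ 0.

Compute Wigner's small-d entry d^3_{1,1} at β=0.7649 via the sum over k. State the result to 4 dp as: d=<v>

d^3_{1,1}(β=0.7649) via Wigner's sum:
c=cos(0.7649/2)=0.927753, s=sin(0.7649/2)=0.373195; N=√[24·2·24·2]=48.000000
Admissible k: 0..2 (factorial args all ≥0)
  k=0: (−1)^0·48.0000/(48)·0.9278^6·0.3732^0 = +0.637668
  k=1: (−1)^1·48.0000/(6)·0.9278^4·0.3732^2 = -0.825449
  k=2: (−1)^2·48.0000/(8)·0.9278^2·0.3732^4 = +0.100175
d^3_{1,1}(0.7649) = +0.637668 -0.825449 +0.100175 = -0.087607

d=-0.0876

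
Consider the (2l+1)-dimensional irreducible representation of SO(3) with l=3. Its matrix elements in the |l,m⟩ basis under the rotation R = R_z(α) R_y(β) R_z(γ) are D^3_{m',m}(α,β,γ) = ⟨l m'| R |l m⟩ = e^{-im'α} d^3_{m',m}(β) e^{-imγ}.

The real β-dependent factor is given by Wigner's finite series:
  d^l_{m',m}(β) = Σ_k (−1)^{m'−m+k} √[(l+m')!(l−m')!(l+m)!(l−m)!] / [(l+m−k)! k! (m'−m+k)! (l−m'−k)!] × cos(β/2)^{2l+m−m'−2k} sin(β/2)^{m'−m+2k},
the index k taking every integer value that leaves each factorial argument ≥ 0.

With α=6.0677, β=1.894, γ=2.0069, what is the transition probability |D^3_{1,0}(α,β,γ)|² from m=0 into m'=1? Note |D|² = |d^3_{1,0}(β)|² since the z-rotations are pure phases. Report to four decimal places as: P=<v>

D^3_{1,0}(6.0677,1.894,2.0069) = e^{-i·1·6.0677}·d^3_{1,0}(1.894)·e^{-i·0·2.0069}. Compute d first:
With c≡cos(β/2)=0.584121 and s≡sin(β/2)=0.811667, N=[24·2·6·6]^{1/2}=41.569219
The bounds max(0,m−m')=0 and min(l+m,l−m')=2 give 3 terms
  k=0: (−1)^1·41.5692/(12)·0.5841^5·0.8117^1 = -0.191197
  k=1: (−1)^2·41.5692/(4)·0.5841^3·0.8117^3 = +1.107524
  k=2: (−1)^3·41.5692/(12)·0.5841^1·0.8117^5 = -0.712824
d^3_{1,0}(1.894) = -0.191197 +1.107524 -0.712824 = +0.203503
|D^3_{1,0}|² = |d^3_{1,0}(β)|² = (+0.203503)² = 0.041413 (the z-rotation phases have unit modulus)

P=0.0414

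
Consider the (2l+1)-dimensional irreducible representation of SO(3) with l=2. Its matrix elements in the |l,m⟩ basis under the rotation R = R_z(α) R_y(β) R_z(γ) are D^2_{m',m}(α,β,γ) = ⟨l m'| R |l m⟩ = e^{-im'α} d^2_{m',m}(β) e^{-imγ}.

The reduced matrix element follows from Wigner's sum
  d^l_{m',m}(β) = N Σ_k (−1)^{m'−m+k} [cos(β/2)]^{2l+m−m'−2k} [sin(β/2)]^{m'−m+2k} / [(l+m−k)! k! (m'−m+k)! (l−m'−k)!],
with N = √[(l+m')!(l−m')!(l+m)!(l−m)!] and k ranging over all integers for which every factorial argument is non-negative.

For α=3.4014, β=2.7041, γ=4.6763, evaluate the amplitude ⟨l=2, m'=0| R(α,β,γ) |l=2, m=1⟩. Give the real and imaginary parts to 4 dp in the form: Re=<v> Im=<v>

D^2_{0,1}(3.4014,2.7041,4.6763) = e^{-i·0·3.4014}·d^2_{0,1}(2.7041)·e^{-i·1·4.6763}. Compute d first:
c=cos(2.7041/2)=0.217006, s=sin(2.7041/2)=0.976170; N=√[2·2·6·1]=4.898979
k: max(0,(1)−(0))=1 … min(2+(1),2−(0))=2
  k=1: (−1)^0·4.8990/(2)·0.2170^3·0.9762^1 = +0.024435
  k=2: (−1)^1·4.8990/(2)·0.2170^1·0.9762^3 = -0.494452
d^2_{0,1}(2.7041) = +0.024435 -0.494452 = -0.470017
D = (+1.000000+0.000000i)·(-0.470017)·(-0.036081+0.999349i) = +0.016959-0.469711i

Re=0.0170 Im=-0.4697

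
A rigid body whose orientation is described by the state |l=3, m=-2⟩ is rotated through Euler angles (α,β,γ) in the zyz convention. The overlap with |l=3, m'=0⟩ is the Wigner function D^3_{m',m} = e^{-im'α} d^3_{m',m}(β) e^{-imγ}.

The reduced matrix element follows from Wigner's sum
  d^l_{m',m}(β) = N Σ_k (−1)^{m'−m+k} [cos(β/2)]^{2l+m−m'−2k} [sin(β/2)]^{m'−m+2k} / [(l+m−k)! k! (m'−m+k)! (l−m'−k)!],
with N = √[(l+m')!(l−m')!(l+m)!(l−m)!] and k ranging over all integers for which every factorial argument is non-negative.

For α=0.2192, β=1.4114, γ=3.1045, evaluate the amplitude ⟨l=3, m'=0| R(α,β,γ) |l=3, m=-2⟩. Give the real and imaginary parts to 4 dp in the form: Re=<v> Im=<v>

First d^3_{0,-2}(β=1.4114), then the phase factors e^{-i(0)α} and e^{-i(-2)γ}:
With c≡cos(β/2)=0.761158 and s≡sin(β/2)=0.648567, N=[6·6·1·120]^{1/2}=65.726707
The bounds max(0,m−m')=0 and min(l+m,l−m')=1 give 2 terms
  k=0: (−1)^2·65.7267/(12)·0.7612^4·0.6486^2 = +0.773337
  k=1: (−1)^3·65.7267/(12)·0.7612^2·0.6486^4 = -0.561473
d^3_{0,-2}(1.4114) = +0.773337 -0.561473 = +0.211864
D = (+1.000000+0.000000i)·(+0.211864)·(+0.997250-0.074117i) = +0.211281-0.015703i

Re=0.2113 Im=-0.0157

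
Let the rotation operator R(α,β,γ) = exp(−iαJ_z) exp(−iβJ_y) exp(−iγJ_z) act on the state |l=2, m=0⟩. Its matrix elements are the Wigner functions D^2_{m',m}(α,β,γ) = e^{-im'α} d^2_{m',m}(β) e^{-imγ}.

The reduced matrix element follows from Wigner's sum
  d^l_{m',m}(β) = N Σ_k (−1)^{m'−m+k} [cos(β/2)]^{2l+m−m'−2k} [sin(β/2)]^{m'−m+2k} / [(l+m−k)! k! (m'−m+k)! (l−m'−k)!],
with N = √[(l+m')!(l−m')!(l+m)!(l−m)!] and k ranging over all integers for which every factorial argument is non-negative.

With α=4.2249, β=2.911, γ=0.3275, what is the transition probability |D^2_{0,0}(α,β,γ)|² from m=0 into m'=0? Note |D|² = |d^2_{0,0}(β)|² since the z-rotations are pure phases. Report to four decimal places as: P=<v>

D^2_{0,0}(4.2249,2.911,0.3275) = e^{-i·0·4.2249}·d^2_{0,0}(2.911)·e^{-i·0·0.3275}. Compute d first:
With c≡cos(β/2)=0.115041 and s≡sin(β/2)=0.993361, N=[2·2·2·2]^{1/2}=4.000000
k∈{0,1,2} keeps every argument non-negative
  k=0: (−1)^0·4.0000/(4)·0.1150^4·0.9934^0 = +0.000175
  k=1: (−1)^1·4.0000/(1)·0.1150^2·0.9934^2 = -0.052237
  k=2: (−1)^2·4.0000/(4)·0.1150^0·0.9934^4 = +0.973706
d^2_{0,0}(2.911) = +0.000175 -0.052237 +0.973706 = +0.921644
|D^2_{0,0}|² = |d^2_{0,0}(β)|² = (+0.921644)² = 0.849428 (the z-rotation phases have unit modulus)

P=0.8494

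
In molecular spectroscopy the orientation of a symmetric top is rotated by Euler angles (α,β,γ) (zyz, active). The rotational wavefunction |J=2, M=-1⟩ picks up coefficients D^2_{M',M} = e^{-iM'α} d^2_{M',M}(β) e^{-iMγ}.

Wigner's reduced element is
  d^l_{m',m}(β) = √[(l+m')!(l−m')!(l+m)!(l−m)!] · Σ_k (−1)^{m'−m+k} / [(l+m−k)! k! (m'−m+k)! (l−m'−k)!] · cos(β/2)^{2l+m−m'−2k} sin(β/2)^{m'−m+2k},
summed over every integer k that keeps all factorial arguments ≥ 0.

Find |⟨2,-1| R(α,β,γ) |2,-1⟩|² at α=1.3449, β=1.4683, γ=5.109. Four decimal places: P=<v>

P=0.1922

Split into d^2_{-1,-1}(β=1.4683) × two z-phases.
Half-angle: c=0.742400, s=0.669956. N=√(1·6·1·6)=6.000000
k∈{0,1} keeps every argument non-negative
  k=0: (−1)^0·6.0000/(6)·0.7424^4·0.6700^0 = +0.303776
  k=1: (−1)^1·6.0000/(2)·0.7424^2·0.6700^2 = -0.742148
d^2_{-1,-1}(1.4683) = +0.303776 -0.742148 = -0.438373
|D^2_{-1,-1}|² = |d^2_{-1,-1}(β)|² = (-0.438373)² = 0.192171 (the z-rotation phases have unit modulus)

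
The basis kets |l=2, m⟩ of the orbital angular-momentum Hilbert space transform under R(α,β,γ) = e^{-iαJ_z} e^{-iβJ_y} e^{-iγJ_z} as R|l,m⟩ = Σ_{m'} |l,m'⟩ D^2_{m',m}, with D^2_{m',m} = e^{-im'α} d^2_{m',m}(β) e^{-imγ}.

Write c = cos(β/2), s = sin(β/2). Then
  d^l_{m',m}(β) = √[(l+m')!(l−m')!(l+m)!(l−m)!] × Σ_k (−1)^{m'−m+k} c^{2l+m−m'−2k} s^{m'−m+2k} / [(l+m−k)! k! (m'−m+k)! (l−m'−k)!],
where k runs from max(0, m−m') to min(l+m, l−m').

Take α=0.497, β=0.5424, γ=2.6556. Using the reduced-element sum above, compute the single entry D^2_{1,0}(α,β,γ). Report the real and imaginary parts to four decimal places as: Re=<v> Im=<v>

Re=-0.4760 Im=0.2582

First d^2_{1,0}(β=0.5424), then the phase factors e^{-i(1)α} and e^{-i(0)γ}:
c=cos(0.5424/2)=0.963450, s=sin(0.5424/2)=0.267888; N=√[6·1·2·2]=4.898979
k: max(0,(0)−(1))=0 … min(2+(0),2−(1))=1
  k=0: (−1)^1·4.8990/(2)·0.9635^3·0.2679^1 = -0.586835
  k=1: (−1)^2·4.8990/(2)·0.9635^1·0.2679^3 = +0.045369
d^2_{1,0}(0.5424) = -0.586835 +0.045369 = -0.541466
D = (+0.879017-0.476791i)·(-0.541466)·(+1.000000+0.000000i) = -0.475958+0.258166i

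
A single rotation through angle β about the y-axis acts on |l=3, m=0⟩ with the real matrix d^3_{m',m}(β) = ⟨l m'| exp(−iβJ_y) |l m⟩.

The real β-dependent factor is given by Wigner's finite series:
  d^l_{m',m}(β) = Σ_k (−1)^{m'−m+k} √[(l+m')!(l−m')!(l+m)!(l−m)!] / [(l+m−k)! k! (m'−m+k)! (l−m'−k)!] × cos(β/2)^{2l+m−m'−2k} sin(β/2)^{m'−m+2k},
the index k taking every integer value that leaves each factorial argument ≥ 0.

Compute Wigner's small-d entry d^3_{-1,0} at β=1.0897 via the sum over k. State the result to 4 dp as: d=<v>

d^3_{-1,0}(β=1.0897) via Wigner's sum:
With c≡cos(β/2)=0.855205 and s≡sin(β/2)=0.518290, N=[2·24·6·6]^{1/2}=41.569219
k∈{1,2,3} keeps every argument non-negative
  k=1: (−1)^0·41.5692/(12)·0.8552^5·0.5183^1 = +0.821324
  k=2: (−1)^1·41.5692/(4)·0.8552^3·0.5183^3 = -0.904984
  k=3: (−1)^2·41.5692/(12)·0.8552^1·0.5183^5 = +0.110796
d^3_{-1,0}(1.0897) = +0.821324 -0.904984 +0.110796 = +0.027137

d=0.0271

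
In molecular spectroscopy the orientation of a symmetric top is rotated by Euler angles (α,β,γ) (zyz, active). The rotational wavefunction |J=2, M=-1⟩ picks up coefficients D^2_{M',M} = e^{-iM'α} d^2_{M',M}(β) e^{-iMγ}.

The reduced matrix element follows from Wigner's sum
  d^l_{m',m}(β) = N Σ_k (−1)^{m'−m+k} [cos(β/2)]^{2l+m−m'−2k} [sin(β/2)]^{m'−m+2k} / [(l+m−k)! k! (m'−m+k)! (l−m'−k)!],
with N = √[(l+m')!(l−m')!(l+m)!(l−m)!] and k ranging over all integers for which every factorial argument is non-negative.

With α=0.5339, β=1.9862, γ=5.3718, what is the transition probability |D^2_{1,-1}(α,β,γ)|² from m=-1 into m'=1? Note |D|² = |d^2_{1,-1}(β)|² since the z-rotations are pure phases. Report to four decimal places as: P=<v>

D^2_{1,-1}(0.5339,1.9862,5.3718) = e^{-i·1·0.5339}·d^2_{1,-1}(1.9862)·e^{-i·-1·5.3718}. Compute d first:
c=cos(1.9862/2)=0.546096, s=sin(1.9862/2)=0.837723; N=√[6·1·1·6]=6.000000
The bounds max(0,m−m')=0 and min(l+m,l−m')=1 give 2 terms
  k=0: (−1)^2·6.0000/(2)·0.5461^2·0.8377^2 = +0.627855
  k=1: (−1)^3·6.0000/(6)·0.5461^0·0.8377^4 = -0.492495
d^2_{1,-1}(1.9862) = +0.627855 -0.492495 = +0.135360
|D^2_{1,-1}|² = |d^2_{1,-1}(β)|² = (+0.135360)² = 0.018322 (the z-rotation phases have unit modulus)

P=0.0183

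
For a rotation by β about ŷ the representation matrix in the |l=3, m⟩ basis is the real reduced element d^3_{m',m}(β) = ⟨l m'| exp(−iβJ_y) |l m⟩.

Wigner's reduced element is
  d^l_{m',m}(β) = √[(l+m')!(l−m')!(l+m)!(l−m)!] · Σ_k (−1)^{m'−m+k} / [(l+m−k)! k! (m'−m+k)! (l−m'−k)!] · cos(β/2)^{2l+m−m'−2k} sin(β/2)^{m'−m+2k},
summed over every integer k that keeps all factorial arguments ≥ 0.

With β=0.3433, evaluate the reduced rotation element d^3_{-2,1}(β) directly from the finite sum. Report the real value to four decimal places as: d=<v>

d^3_{-2,1}(β=0.3433) via Wigner's sum:
Half-angle: c=0.985304, s=0.170808. N=√(1·120·24·2)=75.894664
k: max(0,(1)−(-2))=3 … min(3+(1),3−(-2))=4
  k=3: (−1)^0·75.8947/(12)·0.9853^3·0.1708^3 = +0.030149
  k=4: (−1)^1·75.8947/(24)·0.9853^1·0.1708^5 = -0.000453
d^3_{-2,1}(0.3433) = +0.030149 -0.000453 = +0.029696

d=0.0297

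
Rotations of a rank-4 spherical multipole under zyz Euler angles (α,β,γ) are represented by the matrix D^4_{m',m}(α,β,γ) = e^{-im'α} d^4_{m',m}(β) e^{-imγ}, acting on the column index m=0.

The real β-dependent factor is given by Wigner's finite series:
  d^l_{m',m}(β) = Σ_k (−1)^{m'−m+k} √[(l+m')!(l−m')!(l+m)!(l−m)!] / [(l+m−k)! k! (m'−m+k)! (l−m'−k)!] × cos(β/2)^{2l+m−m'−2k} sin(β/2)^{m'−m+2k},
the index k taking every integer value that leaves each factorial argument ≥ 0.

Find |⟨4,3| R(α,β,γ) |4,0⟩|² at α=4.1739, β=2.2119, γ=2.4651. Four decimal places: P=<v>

D^4_{3,0}(4.1739,2.2119,2.4651) = e^{-i·3·4.1739}·d^4_{3,0}(2.2119)·e^{-i·0·2.4651}. Compute d first:
Half-angle: c=0.448285, s=0.893890. N=√(5040·1·24·24)=1703.830978
k∈{0,1} keeps every argument non-negative
  k=0: (−1)^3·1703.8310/(144)·0.4483^5·0.8939^3 = -0.153000
  k=1: (−1)^4·1703.8310/(144)·0.4483^3·0.8939^5 = +0.608344
d^4_{3,0}(2.2119) = -0.153000 +0.608344 = +0.455345
|D^4_{3,0}|² = |d^4_{3,0}(β)|² = (+0.455345)² = 0.207339 (the z-rotation phases have unit modulus)

P=0.2073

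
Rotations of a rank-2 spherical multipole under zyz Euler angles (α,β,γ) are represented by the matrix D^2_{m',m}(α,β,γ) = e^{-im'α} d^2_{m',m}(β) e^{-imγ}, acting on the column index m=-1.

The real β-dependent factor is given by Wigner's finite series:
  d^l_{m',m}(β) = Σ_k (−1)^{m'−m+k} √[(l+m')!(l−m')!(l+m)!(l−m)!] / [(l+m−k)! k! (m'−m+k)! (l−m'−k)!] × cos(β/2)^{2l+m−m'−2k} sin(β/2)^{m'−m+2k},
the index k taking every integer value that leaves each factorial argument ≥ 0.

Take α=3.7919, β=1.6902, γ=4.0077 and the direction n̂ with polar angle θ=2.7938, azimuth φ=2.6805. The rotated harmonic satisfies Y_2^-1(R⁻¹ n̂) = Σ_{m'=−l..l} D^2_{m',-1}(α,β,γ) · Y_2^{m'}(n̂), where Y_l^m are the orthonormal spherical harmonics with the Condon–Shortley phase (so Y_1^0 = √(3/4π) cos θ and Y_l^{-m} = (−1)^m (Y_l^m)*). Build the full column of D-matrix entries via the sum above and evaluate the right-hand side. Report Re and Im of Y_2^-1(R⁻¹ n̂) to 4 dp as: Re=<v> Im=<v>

Re=-0.0729 Im=-0.1812

Need the full column D^2_{m',-1} for m'=−2..2 at α=3.7919, β=1.6902, γ=4.0077.
cos(β/2)=0.663656, sin(β/2)=0.748037
d^2_{-2,-1}: single k=1 term ⇒ +0.437304;  D = +0.245448-0.361926i
d^2_{-1,-1}: k∈[0..1] ⇒ +0.193987 -0.739358 = -0.545370;  D = -0.029644-0.544564i
d^2_{0,-1}: k∈[0..1] ⇒ -0.535586 +0.680439 = +0.144853;  D = -0.093835-0.110351i
d^2_{1,-1}: k∈[0..1] ⇒ +0.739358 -0.313107 = +0.426250;  D = +0.416364+0.091273i
d^2_{2,-1}: single k=0 term ⇒ -0.555576;  D = +0.503950-0.233877i
Y_2^{m'}(θ=2.7938,φ=2.6805) and Σ D·Y over m':
  (+0.2454-0.3619i)·(+0.0271+0.0358i)  (-0.0296-0.5446i)·(+0.2217+0.1101i)  (-0.0938-0.1104i)·(+0.5209+0.0000i)  (+0.4164+0.0913i)·(-0.2217+0.1101i)  (+0.5040-0.2339i)·(+0.0271-0.0358i)
Y_2^-1(R⁻¹ n̂) = -0.072935-0.181236i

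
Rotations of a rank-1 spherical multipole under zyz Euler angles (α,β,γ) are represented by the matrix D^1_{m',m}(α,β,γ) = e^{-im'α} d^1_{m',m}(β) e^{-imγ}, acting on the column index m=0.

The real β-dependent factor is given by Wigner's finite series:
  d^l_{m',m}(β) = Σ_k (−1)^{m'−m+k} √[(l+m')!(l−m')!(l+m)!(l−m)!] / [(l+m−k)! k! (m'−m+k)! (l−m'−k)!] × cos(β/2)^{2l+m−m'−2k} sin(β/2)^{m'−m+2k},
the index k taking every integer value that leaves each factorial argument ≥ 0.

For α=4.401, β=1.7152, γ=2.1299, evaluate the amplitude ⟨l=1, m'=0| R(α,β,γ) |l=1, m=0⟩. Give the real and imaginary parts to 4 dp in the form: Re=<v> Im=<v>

Re=-0.1439 Im=0.0000

Split into d^1_{0,0}(β=1.7152) × two z-phases.
With c≡cos(β/2)=0.654254 and s≡sin(β/2)=0.756275, N=[1·1·1·1]^{1/2}=1.000000
The bounds max(0,m−m')=0 and min(l+m,l−m')=1 give 2 terms
  k=0: (−1)^0·1.0000/(1)·0.6543^2·0.7563^0 = +0.428049
  k=1: (−1)^1·1.0000/(1)·0.6543^0·0.7563^2 = -0.571951
d^1_{0,0}(1.7152) = +0.428049 -0.571951 = -0.143902
D = (+1.000000+0.000000i)·(-0.143902)·(+1.000000+0.000000i) = -0.143902+0.000000i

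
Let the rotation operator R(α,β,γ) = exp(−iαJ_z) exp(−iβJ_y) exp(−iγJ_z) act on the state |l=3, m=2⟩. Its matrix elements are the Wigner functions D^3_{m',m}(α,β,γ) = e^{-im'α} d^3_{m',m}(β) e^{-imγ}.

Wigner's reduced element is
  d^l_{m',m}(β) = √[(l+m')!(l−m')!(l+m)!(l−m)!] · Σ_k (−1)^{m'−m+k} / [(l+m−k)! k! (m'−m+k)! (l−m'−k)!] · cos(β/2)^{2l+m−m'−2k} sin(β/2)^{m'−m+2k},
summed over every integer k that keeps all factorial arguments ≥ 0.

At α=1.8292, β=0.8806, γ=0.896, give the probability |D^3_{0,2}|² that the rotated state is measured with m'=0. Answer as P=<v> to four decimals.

P=0.2687

First d^3_{0,2}(β=0.8806), then the phase factors e^{-i(0)α} and e^{-i(2)γ}:
c=cos(0.8806/2)=0.904624, s=sin(0.8806/2)=0.426211; N=√[6·6·120·1]=65.726707
The bounds max(0,m−m')=2 and min(l+m,l−m')=3 give 2 terms
  k=2: (−1)^0·65.7267/(12)·0.9046^4·0.4262^2 = +0.666318
  k=3: (−1)^1·65.7267/(12)·0.9046^2·0.4262^4 = -0.147909
d^3_{0,2}(0.8806) = +0.666318 -0.147909 = +0.518409
|D^3_{0,2}|² = |d^3_{0,2}(β)|² = (+0.518409)² = 0.268748 (the z-rotation phases have unit modulus)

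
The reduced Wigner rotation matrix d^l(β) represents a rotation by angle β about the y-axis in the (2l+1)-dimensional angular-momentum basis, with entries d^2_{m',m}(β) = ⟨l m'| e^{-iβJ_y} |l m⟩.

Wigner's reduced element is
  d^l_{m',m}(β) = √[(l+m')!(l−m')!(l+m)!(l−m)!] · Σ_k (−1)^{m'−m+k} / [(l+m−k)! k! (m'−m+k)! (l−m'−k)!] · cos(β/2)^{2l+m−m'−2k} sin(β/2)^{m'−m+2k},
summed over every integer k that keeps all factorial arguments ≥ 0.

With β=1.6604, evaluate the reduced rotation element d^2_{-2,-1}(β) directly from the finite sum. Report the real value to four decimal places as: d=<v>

d^2_{-2,-1}(β=1.6604) via Wigner's sum:
c=cos(1.6604/2)=0.674728, s=sin(1.6604/2)=0.738066; N=√[1·24·1·6]=12.000000
k∈{1} keeps every argument non-negative
  k=1: (−1)^0·12.0000/(6)·0.6747^3·0.7381^1 = +0.453432
d^2_{-2,-1}(1.6604) = +0.453432

d=0.4534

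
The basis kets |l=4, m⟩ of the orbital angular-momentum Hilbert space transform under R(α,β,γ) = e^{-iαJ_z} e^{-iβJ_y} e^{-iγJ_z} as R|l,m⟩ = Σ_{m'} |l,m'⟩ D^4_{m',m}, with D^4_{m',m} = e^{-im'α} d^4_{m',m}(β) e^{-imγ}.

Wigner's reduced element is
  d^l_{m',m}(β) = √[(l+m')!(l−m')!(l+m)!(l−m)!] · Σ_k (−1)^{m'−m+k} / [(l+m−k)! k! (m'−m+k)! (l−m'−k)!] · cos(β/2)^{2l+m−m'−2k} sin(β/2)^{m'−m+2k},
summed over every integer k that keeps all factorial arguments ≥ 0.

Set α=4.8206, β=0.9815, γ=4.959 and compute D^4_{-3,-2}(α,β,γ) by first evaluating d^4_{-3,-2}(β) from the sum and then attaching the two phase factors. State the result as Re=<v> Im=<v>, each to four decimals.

Re=0.0766 Im=-0.0718

First d^4_{-3,-2}(β=0.9815), then the phase factors e^{-i(-3)α} and e^{-i(-2)γ}:
With c≡cos(β/2)=0.881980 and s≡sin(β/2)=0.471288, N=[1·5040·2·720]^{1/2}=2693.993318
k: max(0,(-2)−(-3))=1 … min(4+(-2),4−(-3))=2
  k=1: (−1)^0·2693.9933/(720)·0.8820^7·0.4713^1 = +0.732082
  k=2: (−1)^1·2693.9933/(240)·0.8820^5·0.4713^3 = -0.627099
d^4_{-3,-2}(0.9815) = +0.732082 -0.627099 = +0.104984
Phases: e^{-i·(-3)·4.8206}=-0.318961+0.947768i, e^{-i·(-2)·4.959}=-0.880812-0.473466i ⇒ D=+0.076605-0.071787i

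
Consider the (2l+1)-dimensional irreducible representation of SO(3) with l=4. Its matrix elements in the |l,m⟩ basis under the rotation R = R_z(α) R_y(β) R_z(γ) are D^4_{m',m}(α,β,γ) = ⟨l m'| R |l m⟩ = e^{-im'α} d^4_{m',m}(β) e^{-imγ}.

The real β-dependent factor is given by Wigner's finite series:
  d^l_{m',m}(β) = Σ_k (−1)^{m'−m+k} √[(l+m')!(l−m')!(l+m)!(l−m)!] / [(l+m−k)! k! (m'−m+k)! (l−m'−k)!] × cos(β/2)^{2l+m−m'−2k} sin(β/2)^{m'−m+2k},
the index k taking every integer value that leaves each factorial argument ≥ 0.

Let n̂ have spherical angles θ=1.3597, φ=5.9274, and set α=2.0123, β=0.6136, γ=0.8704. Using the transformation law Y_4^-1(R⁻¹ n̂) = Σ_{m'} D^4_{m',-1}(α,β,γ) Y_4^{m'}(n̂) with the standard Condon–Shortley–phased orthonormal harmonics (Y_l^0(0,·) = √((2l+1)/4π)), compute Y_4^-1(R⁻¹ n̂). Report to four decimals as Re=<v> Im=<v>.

Need the full column D^4_{m',-1} for m'=−4..4 at α=2.0123, β=0.6136, γ=0.8704.
cos(β/2)=0.953305, sin(β/2)=0.302010
d^4_{-4,-1}: single k=3 term ⇒ +0.162299;  D = -0.142026+0.078547i
d^4_{-3,-1}: k∈[2..3] ⇒ +0.543379 -0.090893 = +0.452486;  D = +0.367184+0.264423i
d^4_{-2,-1}: k∈[1..3] ⇒ +0.916811 -0.460074 +0.030783 = +0.487520;  D = +0.088533-0.479414i
d^4_{-1,-1}: k∈[0..3] ⇒ +0.682110 -1.026889 +0.206125 -0.006896 = -0.145550;  D = +0.140699-0.037262i
d^4_{0,-1}: k∈[0..3] ⇒ -0.966403 +0.581953 -0.058407 +0.000977 = -0.441881;  D = -0.284801-0.337856i
d^4_{1,-1}: k∈[0..3] ⇒ +0.684593 -0.206125 +0.010344 -0.000069 = +0.488742;  D = +0.203252-0.444474i
d^4_{2,-1}: k∈[0..2] ⇒ -0.306716 +0.046175 -0.000927 = -0.261468;  D = +0.261447-0.003296i
d^4_{3,-1}: k∈[0..1] ⇒ +0.090893 -0.005473 = +0.085419;  D = +0.037470+0.076762i
d^4_{4,-1}: single k=0 term ⇒ -0.016289;  D = -0.010181+0.012715i
Y_4^{m'}(θ=1.3597,φ=5.9274) and Σ D·Y over m':
  (-0.1420+0.0785i)·(+0.0595+0.4001i)  (+0.3672+0.2644i)·(+0.1183+0.2148i)  (+0.0885-0.4794i)·(-0.1678-0.1447i)  (+0.1407-0.0373i)·(-0.2446-0.0909i)  (-0.2848-0.3379i)·(+0.1852+0.0000i)  (+0.2033-0.4445i)·(+0.2446-0.0909i)  (+0.2614-0.0033i)·(-0.1678+0.1447i)  (+0.0375+0.0768i)·(-0.1183+0.2148i)  (-0.0102+0.0127i)·(+0.0595-0.4001i)
Y_4^-1(R⁻¹ n̂) = -0.278500-0.025664i

Re=-0.2785 Im=-0.0257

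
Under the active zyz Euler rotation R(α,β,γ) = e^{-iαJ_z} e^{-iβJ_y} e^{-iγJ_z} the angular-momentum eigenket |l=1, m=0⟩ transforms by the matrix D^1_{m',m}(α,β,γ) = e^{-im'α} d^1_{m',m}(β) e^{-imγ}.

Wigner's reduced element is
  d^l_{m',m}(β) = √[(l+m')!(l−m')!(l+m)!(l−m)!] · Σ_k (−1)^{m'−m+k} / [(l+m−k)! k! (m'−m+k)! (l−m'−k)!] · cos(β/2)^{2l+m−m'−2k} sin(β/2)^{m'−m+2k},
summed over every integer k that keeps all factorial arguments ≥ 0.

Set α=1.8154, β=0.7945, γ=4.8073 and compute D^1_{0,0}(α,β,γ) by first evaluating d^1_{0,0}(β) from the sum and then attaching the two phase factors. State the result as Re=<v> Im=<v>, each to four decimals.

Re=0.7006 Im=0.0000

D^1_{0,0}(1.8154,0.7945,4.8073) = e^{-i·0·1.8154}·d^1_{0,0}(0.7945)·e^{-i·0·4.8073}. Compute d first:
c=cos(0.7945/2)=0.922128, s=sin(0.7945/2)=0.386884; N=√[1·1·1·1]=1.000000
k: max(0,(0)−(0))=0 … min(1+(0),1−(0))=1
  k=0: (−1)^0·1.0000/(1)·0.9221^2·0.3869^0 = +0.850321
  k=1: (−1)^1·1.0000/(1)·0.9221^0·0.3869^2 = -0.149679
d^1_{0,0}(0.7945) = +0.850321 -0.149679 = +0.700642
D = (+1.000000+0.000000i)·(+0.700642)·(+1.000000+0.000000i) = +0.700642+0.000000i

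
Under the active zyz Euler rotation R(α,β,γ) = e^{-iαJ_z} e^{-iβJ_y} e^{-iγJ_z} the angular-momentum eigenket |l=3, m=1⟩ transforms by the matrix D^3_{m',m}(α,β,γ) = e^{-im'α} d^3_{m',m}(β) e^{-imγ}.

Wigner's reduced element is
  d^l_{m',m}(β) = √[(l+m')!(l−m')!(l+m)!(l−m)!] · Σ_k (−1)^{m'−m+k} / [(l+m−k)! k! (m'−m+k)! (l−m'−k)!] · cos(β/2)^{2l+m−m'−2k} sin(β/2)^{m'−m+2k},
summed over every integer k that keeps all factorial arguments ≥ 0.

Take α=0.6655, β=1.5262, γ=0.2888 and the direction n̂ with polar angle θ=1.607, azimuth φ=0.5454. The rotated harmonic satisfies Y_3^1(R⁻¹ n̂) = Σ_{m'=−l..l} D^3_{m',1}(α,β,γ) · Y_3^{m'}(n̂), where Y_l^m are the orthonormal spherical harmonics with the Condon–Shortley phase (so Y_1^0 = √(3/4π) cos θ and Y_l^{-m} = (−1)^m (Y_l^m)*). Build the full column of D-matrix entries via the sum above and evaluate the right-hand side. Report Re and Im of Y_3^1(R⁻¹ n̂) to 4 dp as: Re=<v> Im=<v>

Need the full column D^3_{m',1} for m'=−3..3 at α=0.6655, β=1.5262, γ=0.2888.
cos(β/2)=0.722697, sin(β/2)=0.691165
d^3_{-3,1}: single k=4 term ⇒ +0.461621;  D = -0.063000+0.457301i
d^3_{-2,1}: k∈[3..4] ⇒ +0.788214 -0.360467 = +0.427747;  D = +0.215722+0.369366i
d^3_{-1,1}: k∈[2..4] ⇒ +0.781879 -0.953520 +0.109016 = -0.062624;  D = -0.058233-0.023037i
d^3_{0,1}: k∈[1..3] ⇒ +0.472012 -1.295167 +0.394872 = -0.428283;  D = -0.410547+0.121976i
d^3_{1,1}: k∈[0..2] ⇒ +0.142474 -1.042505 +0.715140 = -0.184891;  D = -0.106900+0.150855i
d^3_{2,1}: k∈[0..1] ⇒ -0.430886 +0.788214 = +0.357327;  D = -0.017503-0.356898i
d^3_{3,1}: single k=0 term ⇒ +0.504701;  D = -0.330701-0.381260i
Y_3^{m'}(θ=1.607,φ=0.5454) and Σ D·Y over m':
  (-0.0630+0.4573i)·(-0.0272-0.4155i)  (+0.2157+0.3694i)·(-0.0171+0.0328i)  (-0.0582-0.0230i)·(-0.2743+0.1664i)  (-0.4105+0.1220i)·(+0.0404+0.0000i)  (-0.1069+0.1509i)·(+0.2743+0.1664i)  (-0.0175-0.3569i)·(-0.0171-0.0328i)  (-0.3307-0.3813i)·(+0.0272-0.4155i)
Y_3^1(R⁻¹ n̂) = -0.054094+0.173342i

Re=-0.0541 Im=0.1733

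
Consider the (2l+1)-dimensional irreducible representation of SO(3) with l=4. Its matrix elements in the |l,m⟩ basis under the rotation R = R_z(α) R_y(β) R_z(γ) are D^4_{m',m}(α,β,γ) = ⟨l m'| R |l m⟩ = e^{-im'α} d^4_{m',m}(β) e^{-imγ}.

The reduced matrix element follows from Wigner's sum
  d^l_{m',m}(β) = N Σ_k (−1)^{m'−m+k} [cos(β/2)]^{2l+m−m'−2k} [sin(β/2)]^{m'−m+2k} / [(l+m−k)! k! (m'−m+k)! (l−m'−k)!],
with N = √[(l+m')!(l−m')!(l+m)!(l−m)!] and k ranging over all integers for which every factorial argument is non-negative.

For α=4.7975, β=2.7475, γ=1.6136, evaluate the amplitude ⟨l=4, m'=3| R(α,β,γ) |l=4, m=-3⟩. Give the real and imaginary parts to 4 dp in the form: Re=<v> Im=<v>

Re=0.6117 Im=-0.0781

D^4_{3,-3}(4.7975,2.7475,1.6136) = e^{-i·3·4.7975}·d^4_{3,-3}(2.7475)·e^{-i·-3·1.6136}. Compute d first:
With c≡cos(β/2)=0.195774 and s≡sin(β/2)=0.980649, N=[5040·1·1·5040]^{1/2}=5040.000000
The bounds max(0,m−m')=0 and min(l+m,l−m')=1 give 2 terms
  k=0: (−1)^6·5040.0000/(720)·0.1958^2·0.9806^6 = +0.238610
  k=1: (−1)^7·5040.0000/(5040)·0.1958^0·0.9806^8 = -0.855282
d^4_{3,-3}(2.7475) = +0.238610 -0.855282 = -0.616672
Phases: e^{-i·(3)·4.7975}=-0.252568-0.967579i, e^{-i·(-3)·1.6136}=+0.128058-0.991767i ⇒ D=+0.611711-0.078059i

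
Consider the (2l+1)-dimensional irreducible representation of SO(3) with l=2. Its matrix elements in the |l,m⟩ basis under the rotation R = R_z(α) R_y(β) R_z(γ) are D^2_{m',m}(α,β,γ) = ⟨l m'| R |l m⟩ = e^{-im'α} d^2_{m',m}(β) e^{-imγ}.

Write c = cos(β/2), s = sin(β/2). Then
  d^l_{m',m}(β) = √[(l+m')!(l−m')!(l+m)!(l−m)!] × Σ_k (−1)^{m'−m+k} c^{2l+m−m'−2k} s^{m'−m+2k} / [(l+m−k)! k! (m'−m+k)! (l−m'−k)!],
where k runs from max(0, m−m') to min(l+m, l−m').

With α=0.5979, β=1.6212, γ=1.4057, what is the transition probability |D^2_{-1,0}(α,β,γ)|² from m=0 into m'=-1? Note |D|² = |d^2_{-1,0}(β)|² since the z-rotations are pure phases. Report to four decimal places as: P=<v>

P=0.0038

D^2_{-1,0}(0.5979,1.6212,1.4057) = e^{-i·-1·0.5979}·d^2_{-1,0}(1.6212)·e^{-i·0·1.4057}. Compute d first:
With c≡cos(β/2)=0.689064 and s≡sin(β/2)=0.724701, N=[1·6·2·2]^{1/2}=4.898979
The bounds max(0,m−m')=1 and min(l+m,l−m')=2 give 2 terms
  k=1: (−1)^0·4.8990/(2)·0.6891^3·0.7247^1 = +0.580781
  k=2: (−1)^1·4.8990/(2)·0.6891^1·0.7247^3 = -0.642408
d^2_{-1,0}(1.6212) = +0.580781 -0.642408 = -0.061627
|D^2_{-1,0}|² = |d^2_{-1,0}(β)|² = (-0.061627)² = 0.003798 (the z-rotation phases have unit modulus)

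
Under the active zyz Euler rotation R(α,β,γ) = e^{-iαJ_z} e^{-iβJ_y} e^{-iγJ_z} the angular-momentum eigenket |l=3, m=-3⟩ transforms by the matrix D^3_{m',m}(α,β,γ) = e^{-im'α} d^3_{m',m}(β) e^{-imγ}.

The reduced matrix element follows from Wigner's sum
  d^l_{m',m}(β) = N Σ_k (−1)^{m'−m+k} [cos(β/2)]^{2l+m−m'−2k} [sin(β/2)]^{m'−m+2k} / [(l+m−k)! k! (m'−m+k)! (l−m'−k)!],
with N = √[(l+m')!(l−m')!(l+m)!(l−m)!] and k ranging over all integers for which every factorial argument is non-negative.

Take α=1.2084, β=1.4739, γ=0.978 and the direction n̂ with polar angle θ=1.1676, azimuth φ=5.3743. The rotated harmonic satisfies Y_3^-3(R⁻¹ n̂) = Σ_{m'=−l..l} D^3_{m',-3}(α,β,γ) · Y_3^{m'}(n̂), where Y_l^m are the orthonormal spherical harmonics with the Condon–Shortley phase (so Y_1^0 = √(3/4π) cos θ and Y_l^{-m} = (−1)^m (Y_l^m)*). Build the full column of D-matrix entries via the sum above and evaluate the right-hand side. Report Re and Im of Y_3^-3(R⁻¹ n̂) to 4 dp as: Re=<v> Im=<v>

Need the full column D^3_{m',-3} for m'=−3..3 at α=1.2084, β=1.4739, γ=0.978.
cos(β/2)=0.740522, sin(β/2)=0.672032
d^3_{-3,-3}: single k=0 term ⇒ +0.164902;  D = +0.158661+0.044940i
d^3_{-2,-3}: single k=0 term ⇒ -0.366568;  D = -0.218445+0.294370i
d^3_{-1,-3}: single k=0 term ⇒ +0.525990;  D = -0.283836-0.442834i
d^3_{0,-3}: single k=0 term ⇒ -0.551187;  D = +0.539353-0.113602i
d^3_{1,-3}: single k=0 term ⇒ +0.433194;  D = -0.066792+0.428014i
d^3_{2,-3}: single k=0 term ⇒ -0.248636;  D = -0.216116-0.122938i
d^3_{3,-3}: single k=0 term ⇒ +0.092117;  D = +0.070975-0.058721i
Y_3^{m'}(θ=1.1676,φ=5.3743) and Σ D·Y over m':
  (+0.1587+0.0449i)·(-0.2971+0.1309i)  (-0.2184+0.2944i)·(-0.0829+0.3290i)  (-0.2838-0.4428i)·(-0.0421-0.0540i)  (+0.5394-0.1136i)·(-0.3266+0.0000i)  (-0.0668+0.4280i)·(+0.0421-0.0540i)  (-0.2161-0.1229i)·(-0.0829-0.3290i)  (+0.0710-0.0587i)·(+0.2971+0.1309i)
Y_3^-3(R⁻¹ n̂) = -0.293285+0.076939i

Re=-0.2933 Im=0.0769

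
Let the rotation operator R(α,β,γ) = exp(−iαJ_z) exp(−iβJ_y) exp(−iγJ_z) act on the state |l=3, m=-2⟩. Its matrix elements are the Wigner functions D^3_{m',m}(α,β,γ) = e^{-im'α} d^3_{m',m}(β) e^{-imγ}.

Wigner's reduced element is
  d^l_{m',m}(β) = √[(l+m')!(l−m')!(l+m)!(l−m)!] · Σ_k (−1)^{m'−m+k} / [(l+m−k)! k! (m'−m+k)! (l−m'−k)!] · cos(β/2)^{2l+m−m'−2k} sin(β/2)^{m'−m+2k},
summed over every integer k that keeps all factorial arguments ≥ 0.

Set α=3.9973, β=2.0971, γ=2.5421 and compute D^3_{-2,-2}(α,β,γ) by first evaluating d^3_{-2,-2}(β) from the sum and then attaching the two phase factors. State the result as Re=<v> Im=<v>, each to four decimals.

D^3_{-2,-2}(3.9973,2.0971,2.5421) = e^{-i·-2·3.9973}·d^3_{-2,-2}(2.0971)·e^{-i·-2·2.5421}. Compute d first:
Half-angle: c=0.498828, s=0.866701. N=√(1·120·1·120)=120.000000
k∈{0,1} keeps every argument non-negative
  k=0: (−1)^0·120.0000/(120)·0.4988^6·0.8667^0 = +0.015407
  k=1: (−1)^1·120.0000/(24)·0.4988^4·0.8667^2 = -0.232548
d^3_{-2,-2}(2.0971) = +0.015407 -0.232548 = -0.217141
Phases: e^{-i·(-2)·3.9973}=-0.140155+0.990130i, e^{-i·(-2)·2.5421}=+0.363303-0.931671i ⇒ D=-0.189251-0.106464i

Re=-0.1893 Im=-0.1065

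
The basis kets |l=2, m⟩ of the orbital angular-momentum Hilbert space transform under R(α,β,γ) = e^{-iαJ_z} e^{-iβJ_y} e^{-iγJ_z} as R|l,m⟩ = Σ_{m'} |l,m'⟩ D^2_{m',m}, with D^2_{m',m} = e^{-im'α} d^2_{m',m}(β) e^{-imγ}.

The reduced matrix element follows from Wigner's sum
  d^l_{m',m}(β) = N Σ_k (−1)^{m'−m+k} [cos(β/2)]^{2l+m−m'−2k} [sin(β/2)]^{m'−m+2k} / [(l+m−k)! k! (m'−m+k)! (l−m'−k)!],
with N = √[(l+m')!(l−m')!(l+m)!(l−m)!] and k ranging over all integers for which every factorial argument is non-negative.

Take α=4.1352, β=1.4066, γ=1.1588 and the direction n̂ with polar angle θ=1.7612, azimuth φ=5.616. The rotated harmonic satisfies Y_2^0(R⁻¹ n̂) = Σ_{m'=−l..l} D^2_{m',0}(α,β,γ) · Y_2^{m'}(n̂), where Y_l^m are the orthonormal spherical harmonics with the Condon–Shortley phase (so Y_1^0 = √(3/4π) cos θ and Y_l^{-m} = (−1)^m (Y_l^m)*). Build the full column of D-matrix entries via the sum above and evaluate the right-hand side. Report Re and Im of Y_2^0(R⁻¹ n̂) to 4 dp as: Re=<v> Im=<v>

Need the full column D^2_{m',0} for m'=−2..2 at α=4.1352, β=1.4066, γ=1.1588.
cos(β/2)=0.762712, sin(β/2)=0.646738
d^2_{-2,0}: single k=2 term ⇒ +0.596010;  D = -0.241079+0.545077i
d^2_{-1,0}: k∈[1..2] ⇒ +0.702888 -0.505384 = +0.197504;  D = -0.107772-0.165508i
d^2_{0,0}: k∈[0..2] ⇒ +0.338410 -0.973281 +0.174950 = -0.459921;  D = -0.459921+0.000000i
d^2_{1,0}: k∈[0..1] ⇒ -0.702888 +0.505384 = -0.197504;  D = +0.107772-0.165508i
d^2_{2,0}: single k=0 term ⇒ +0.596010;  D = -0.241079-0.545077i
Y_2^{m'}(θ=1.7612,φ=5.616) and Σ D·Y over m':
  (-0.2411+0.5451i)·(+0.0872+0.3621i)  (-0.1078-0.1655i)·(-0.1128-0.0888i)  (-0.4599+0.0000i)·(-0.2815+0.0000i)  (+0.1078-0.1655i)·(+0.1128-0.0888i)  (-0.2411-0.5451i)·(+0.0872-0.3621i)
Y_2^0(R⁻¹ n̂) = -0.312411+0.000000i

Re=-0.3124 Im=0.0000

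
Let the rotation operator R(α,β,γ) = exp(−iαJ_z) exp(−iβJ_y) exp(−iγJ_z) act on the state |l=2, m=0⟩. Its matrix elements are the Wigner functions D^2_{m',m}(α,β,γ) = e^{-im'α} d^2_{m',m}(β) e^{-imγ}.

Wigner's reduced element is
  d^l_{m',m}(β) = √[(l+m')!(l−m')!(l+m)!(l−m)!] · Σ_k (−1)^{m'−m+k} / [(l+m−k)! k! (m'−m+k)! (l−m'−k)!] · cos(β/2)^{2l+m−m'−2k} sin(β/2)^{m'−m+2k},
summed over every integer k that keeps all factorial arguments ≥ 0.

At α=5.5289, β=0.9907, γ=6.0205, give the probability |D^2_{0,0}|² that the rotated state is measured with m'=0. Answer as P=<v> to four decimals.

P=0.0024

D^2_{0,0}(5.5289,0.9907,6.0205) = e^{-i·0·5.5289}·d^2_{0,0}(0.9907)·e^{-i·0·6.0205}. Compute d first:
c=cos(0.9907/2)=0.879802, s=sin(0.9907/2)=0.475340; N=√[2·2·2·2]=4.000000
Admissible k: 0..2 (factorial args all ≥0)
  k=0: (−1)^0·4.0000/(4)·0.8798^4·0.4753^0 = +0.599157
  k=1: (−1)^1·4.0000/(1)·0.8798^2·0.4753^2 = -0.699581
  k=2: (−1)^2·4.0000/(4)·0.8798^0·0.4753^4 = +0.051052
d^2_{0,0}(0.9907) = +0.599157 -0.699581 +0.051052 = -0.049372
|D^2_{0,0}|² = |d^2_{0,0}(β)|² = (-0.049372)² = 0.002438 (the z-rotation phases have unit modulus)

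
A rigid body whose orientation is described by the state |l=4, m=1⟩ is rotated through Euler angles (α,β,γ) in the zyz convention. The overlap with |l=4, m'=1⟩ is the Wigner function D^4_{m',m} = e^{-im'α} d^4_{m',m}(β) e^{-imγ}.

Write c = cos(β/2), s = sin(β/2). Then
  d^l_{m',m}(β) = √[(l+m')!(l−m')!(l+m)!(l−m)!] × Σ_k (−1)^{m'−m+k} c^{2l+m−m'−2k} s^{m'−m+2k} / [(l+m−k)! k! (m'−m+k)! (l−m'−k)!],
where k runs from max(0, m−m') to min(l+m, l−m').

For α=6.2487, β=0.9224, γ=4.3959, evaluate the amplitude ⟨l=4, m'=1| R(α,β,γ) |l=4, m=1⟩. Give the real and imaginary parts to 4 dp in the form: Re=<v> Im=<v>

D^4_{1,1}(6.2487,0.9224,4.3959) = e^{-i·1·6.2487}·d^4_{1,1}(0.9224)·e^{-i·1·4.3959}. Compute d first:
c=cos(0.9224/2)=0.895519, s=sin(0.9224/2)=0.445023; N=√[120·6·120·6]=720.000000
k∈{0,1,2,3} keeps every argument non-negative
  k=0: (−1)^0·720.0000/(720)·0.8955^8·0.4450^0 = +0.413617
  k=1: (−1)^1·720.0000/(48)·0.8955^6·0.4450^2 = -1.532165
  k=2: (−1)^2·720.0000/(24)·0.8955^4·0.4450^4 = +0.756747
  k=3: (−1)^3·720.0000/(72)·0.8955^2·0.4450^6 = -0.062294
d^4_{1,1}(0.9224) = +0.413617 -1.532165 +0.756747 -0.062294 = -0.424094
Phases: e^{-i·(1)·6.2487}=+0.999405+0.034478i, e^{-i·(1)·4.3959}=-0.311232+0.950334i ⇒ D=+0.145809-0.398240i

Re=0.1458 Im=-0.3982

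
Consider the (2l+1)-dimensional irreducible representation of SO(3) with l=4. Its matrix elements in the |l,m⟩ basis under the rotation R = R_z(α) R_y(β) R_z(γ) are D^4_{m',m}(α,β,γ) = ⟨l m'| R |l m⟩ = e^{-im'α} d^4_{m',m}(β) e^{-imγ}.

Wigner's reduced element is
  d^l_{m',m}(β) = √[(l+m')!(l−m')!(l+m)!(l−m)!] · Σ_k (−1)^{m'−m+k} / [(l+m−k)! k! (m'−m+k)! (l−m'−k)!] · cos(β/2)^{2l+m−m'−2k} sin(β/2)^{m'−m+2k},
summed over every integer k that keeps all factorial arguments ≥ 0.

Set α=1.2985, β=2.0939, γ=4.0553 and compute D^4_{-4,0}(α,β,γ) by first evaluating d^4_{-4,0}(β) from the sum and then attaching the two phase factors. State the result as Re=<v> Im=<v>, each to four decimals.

D^4_{-4,0}(1.2985,2.0939,4.0553) = e^{-i·-4·1.2985}·d^4_{-4,0}(2.0939)·e^{-i·0·4.0553}. Compute d first:
c=cos(2.0939/2)=0.500214, s=sin(2.0939/2)=0.865902; N=√[1·40320·24·24]=4819.161753
Admissible k: 4..4 (factorial args all ≥0)
  k=4: (−1)^0·4819.1618/(576)·0.5002^4·0.8659^4 = +0.294475
d^4_{-4,0}(2.0939) = +0.294475
D = (+0.463208-0.886250i)·(+0.294475)·(+1.000000+0.000000i) = +0.136403-0.260978i

Re=0.1364 Im=-0.2610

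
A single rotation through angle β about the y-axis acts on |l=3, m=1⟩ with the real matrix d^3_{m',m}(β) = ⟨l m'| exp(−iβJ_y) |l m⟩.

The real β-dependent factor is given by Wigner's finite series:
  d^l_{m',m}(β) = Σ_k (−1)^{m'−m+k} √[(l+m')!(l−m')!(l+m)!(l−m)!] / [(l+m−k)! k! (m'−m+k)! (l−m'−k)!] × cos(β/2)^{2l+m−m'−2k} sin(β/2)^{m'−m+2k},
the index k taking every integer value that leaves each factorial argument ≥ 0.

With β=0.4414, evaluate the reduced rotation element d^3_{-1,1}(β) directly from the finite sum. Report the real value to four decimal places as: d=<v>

d^3_{-1,1}(β=0.4414) via Wigner's sum:
Half-angle: c=0.975744, s=0.218913. N=√(2·24·24·2)=48.000000
The bounds max(0,m−m')=2 and min(l+m,l−m')=4 give 3 terms
  k=2: (−1)^0·48.0000/(8)·0.9757^4·0.2189^2 = +0.260638
  k=3: (−1)^1·48.0000/(6)·0.9757^2·0.2189^4 = -0.017492
  k=4: (−1)^2·48.0000/(48)·0.9757^0·0.2189^6 = +0.000110
d^3_{-1,1}(0.4414) = +0.260638 -0.017492 +0.000110 = +0.243256

d=0.2433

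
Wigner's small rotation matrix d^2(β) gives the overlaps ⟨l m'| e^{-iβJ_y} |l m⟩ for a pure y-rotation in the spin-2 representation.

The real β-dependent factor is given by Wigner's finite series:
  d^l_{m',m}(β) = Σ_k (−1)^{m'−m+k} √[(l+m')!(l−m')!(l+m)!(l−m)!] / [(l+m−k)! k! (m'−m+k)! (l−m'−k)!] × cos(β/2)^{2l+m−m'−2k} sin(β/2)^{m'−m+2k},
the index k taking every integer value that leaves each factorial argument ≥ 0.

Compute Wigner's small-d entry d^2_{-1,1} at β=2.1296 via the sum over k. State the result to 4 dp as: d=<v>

d^2_{-1,1}(β=2.1296) via Wigner's sum:
Half-angle: c=0.484679, s=0.874692. N=√(1·6·6·1)=6.000000
The bounds max(0,m−m')=2 and min(l+m,l−m')=3 give 2 terms
  k=2: (−1)^0·6.0000/(2)·0.4847^2·0.8747^2 = +0.539188
  k=3: (−1)^1·6.0000/(6)·0.4847^0·0.8747^4 = -0.585357
d^2_{-1,1}(2.1296) = +0.539188 -0.585357 = -0.046169

d=-0.0462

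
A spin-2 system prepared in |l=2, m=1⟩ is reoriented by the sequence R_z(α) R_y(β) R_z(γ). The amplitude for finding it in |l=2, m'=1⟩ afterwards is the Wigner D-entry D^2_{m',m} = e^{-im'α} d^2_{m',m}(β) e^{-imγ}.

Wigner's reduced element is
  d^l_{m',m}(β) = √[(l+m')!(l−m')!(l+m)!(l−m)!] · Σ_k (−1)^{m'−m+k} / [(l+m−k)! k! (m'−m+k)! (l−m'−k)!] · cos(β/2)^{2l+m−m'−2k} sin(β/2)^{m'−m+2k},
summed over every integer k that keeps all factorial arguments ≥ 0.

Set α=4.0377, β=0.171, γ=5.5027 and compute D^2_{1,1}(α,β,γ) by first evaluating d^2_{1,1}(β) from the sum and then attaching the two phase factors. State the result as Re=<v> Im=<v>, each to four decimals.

Split into d^2_{1,1}(β=0.171) × two z-phases.
c=cos(0.171/2)=0.996347, s=sin(0.171/2)=0.085396; N=√[6·1·6·1]=6.000000
The bounds max(0,m−m')=0 and min(l+m,l−m')=1 give 2 terms
  k=0: (−1)^0·6.0000/(6)·0.9963^4·0.0854^0 = +0.985468
  k=1: (−1)^1·6.0000/(2)·0.9963^2·0.0854^2 = -0.021718
d^2_{1,1}(0.171) = +0.985468 -0.021718 = +0.963750
Attach z-rotation phases: D = e^{-i(1)(4.0377)}·(+0.963750)·e^{-i(1)(5.5027)} = -0.957316+0.111183i

Re=-0.9573 Im=0.1112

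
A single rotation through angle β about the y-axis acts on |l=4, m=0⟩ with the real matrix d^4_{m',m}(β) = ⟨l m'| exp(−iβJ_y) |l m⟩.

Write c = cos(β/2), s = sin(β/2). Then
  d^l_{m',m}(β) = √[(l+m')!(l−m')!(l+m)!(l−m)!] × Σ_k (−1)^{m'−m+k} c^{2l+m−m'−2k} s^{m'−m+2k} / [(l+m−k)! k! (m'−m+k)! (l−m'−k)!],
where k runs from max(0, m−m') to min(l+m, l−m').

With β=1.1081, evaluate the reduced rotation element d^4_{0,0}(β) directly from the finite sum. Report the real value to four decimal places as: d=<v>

d^4_{0,0}(β=1.1081) via Wigner's sum:
Half-angle: c=0.850401, s=0.526136. N=√(24·24·24·24)=576.000000
k: max(0,(0)−(0))=0 … min(4+(0),4−(0))=4
  k=0: (−1)^0·576.0000/(576)·0.8504^8·0.5261^0 = +0.273520
  k=1: (−1)^1·576.0000/(36)·0.8504^6·0.5261^2 = -1.675163
  k=2: (−1)^2·576.0000/(16)·0.8504^4·0.5261^4 = +1.442739
  k=3: (−1)^3·576.0000/(36)·0.8504^2·0.5261^6 = -0.245445
  k=4: (−1)^4·576.0000/(576)·0.8504^0·0.5261^8 = +0.005872
d^4_{0,0}(1.1081) = +0.273520 -1.675163 +1.442739 -0.245445 +0.005872 = -0.198477

d=-0.1985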